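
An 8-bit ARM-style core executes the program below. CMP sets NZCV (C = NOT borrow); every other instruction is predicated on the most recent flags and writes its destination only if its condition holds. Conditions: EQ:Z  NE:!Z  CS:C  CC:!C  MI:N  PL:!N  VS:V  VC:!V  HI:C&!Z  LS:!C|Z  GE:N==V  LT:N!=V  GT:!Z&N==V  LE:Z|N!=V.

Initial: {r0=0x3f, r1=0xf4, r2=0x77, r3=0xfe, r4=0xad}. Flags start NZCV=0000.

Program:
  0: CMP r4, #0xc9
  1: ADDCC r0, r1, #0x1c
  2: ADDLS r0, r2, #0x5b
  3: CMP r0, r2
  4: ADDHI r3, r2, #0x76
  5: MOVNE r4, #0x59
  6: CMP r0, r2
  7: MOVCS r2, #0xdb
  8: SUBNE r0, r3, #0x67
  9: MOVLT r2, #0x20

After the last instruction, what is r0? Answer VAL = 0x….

VAL = 0x86

[0] flags=1000 → (cmp)
[1] flags=1000 CC?T → r0=0x10
[2] flags=1000 LS?T → r0=0xd2
[3] flags=0011 → (cmp)
[4] flags=0011 HI?T → r3=0xed
[5] flags=0011 NE?T → r4=0x59
[6] flags=0011 → (cmp)
[7] flags=0011 CS?T → r2=0xdb
[8] flags=0011 NE?T → r0=0x86
[9] flags=0011 LT?T → r2=0x20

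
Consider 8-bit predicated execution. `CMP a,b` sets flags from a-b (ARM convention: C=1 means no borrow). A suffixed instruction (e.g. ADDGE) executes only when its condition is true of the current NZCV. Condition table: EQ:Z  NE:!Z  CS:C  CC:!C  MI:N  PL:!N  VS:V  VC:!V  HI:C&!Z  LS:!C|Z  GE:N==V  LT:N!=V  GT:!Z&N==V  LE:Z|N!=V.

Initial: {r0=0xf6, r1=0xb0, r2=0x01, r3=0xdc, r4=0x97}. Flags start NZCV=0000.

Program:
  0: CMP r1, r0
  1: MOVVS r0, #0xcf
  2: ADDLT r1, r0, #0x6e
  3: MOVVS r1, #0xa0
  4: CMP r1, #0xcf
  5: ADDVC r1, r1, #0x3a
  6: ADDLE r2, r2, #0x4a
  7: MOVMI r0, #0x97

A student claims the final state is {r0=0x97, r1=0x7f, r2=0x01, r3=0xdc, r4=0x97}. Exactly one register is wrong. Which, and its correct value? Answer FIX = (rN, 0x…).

FIX = (r1, 0x64)

0: ✓ CMP  NZCV=1000
1: · MOVVS
2: ✓ ADDLT  r1←0x64
3: · MOVVS
4: ✓ CMP  NZCV=1001
5: · ADDVC
6: · ADDLE
7: ✓ MOVMI  r0←0x97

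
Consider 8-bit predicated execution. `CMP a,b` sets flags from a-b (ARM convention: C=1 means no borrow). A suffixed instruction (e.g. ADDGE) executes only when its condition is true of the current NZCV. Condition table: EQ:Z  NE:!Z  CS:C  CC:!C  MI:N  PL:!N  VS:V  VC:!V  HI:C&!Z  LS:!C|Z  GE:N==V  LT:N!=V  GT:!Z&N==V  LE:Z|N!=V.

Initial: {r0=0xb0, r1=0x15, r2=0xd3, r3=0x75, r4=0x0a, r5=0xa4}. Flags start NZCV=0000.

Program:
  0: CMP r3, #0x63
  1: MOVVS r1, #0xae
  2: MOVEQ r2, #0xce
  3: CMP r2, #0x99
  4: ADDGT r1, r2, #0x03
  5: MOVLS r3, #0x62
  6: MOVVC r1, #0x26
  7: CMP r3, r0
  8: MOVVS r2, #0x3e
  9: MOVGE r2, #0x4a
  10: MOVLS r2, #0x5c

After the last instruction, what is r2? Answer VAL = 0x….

VAL = 0x5c

0: ✓ CMP  NZCV=0010
1: · MOVVS
2: · MOVEQ
3: ✓ CMP  NZCV=0010
4: ✓ ADDGT  r1←0xd6
5: · MOVLS
6: ✓ MOVVC  r1←0x26
7: ✓ CMP  NZCV=1001
8: ✓ MOVVS  r2←0x3e
9: ✓ MOVGE  r2←0x4a
10: ✓ MOVLS  r2←0x5c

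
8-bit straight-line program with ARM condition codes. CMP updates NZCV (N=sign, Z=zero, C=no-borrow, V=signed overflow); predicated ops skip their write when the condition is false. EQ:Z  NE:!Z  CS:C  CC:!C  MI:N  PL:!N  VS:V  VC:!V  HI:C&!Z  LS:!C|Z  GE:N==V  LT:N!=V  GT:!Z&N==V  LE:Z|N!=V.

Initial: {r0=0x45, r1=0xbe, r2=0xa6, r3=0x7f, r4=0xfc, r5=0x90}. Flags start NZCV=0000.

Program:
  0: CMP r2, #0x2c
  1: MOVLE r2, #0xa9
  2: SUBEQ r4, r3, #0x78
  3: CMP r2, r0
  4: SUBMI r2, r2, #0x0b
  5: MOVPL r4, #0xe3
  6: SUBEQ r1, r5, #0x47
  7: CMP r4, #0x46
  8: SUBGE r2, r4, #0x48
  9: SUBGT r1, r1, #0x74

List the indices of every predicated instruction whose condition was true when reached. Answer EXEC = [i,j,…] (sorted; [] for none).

EXEC = [1,5]

[0] flags=0011 → (cmp)
[1] flags=0011 LE?T → r2=0xa9
[2] flags=0011 EQ?F → skip
[3] flags=0011 → (cmp)
[4] flags=0011 MI?F → skip
[5] flags=0011 PL?T → r4=0xe3
[6] flags=0011 EQ?F → skip
[7] flags=1010 → (cmp)
[8] flags=1010 GE?F → skip
[9] flags=1010 GT?F → skip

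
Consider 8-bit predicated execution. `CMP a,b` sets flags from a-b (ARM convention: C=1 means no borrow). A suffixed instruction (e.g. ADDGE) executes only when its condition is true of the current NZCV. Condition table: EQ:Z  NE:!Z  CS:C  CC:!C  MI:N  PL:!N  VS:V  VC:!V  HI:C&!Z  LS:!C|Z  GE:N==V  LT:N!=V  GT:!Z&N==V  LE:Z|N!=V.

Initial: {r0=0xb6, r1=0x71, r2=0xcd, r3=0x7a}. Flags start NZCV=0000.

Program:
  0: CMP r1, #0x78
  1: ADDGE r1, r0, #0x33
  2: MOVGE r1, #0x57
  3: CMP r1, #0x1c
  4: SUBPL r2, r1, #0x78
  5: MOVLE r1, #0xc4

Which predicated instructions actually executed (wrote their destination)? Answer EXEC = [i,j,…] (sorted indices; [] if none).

EXEC = [4]

[0] flags=1000 → (cmp)
[1] flags=1000 GE?F → skip
[2] flags=1000 GE?F → skip
[3] flags=0010 → (cmp)
[4] flags=0010 PL?T → r2=0xf9
[5] flags=0010 LE?F → skip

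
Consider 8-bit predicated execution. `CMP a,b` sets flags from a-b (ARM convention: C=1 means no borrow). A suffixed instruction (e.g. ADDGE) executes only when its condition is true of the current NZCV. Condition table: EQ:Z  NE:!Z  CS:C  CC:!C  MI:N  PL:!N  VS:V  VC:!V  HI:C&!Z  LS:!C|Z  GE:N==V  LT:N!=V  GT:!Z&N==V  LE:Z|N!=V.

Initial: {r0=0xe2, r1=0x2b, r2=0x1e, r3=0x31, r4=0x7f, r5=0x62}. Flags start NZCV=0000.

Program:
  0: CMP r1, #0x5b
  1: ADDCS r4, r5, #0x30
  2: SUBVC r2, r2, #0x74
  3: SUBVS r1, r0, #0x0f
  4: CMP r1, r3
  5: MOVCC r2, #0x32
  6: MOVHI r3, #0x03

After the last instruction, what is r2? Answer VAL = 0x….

0: ✓ CMP  NZCV=1000
1: · ADDCS
2: ✓ SUBVC  r2←0xaa
3: · SUBVS
4: ✓ CMP  NZCV=1000
5: ✓ MOVCC  r2←0x32
6: · MOVHI

VAL = 0x32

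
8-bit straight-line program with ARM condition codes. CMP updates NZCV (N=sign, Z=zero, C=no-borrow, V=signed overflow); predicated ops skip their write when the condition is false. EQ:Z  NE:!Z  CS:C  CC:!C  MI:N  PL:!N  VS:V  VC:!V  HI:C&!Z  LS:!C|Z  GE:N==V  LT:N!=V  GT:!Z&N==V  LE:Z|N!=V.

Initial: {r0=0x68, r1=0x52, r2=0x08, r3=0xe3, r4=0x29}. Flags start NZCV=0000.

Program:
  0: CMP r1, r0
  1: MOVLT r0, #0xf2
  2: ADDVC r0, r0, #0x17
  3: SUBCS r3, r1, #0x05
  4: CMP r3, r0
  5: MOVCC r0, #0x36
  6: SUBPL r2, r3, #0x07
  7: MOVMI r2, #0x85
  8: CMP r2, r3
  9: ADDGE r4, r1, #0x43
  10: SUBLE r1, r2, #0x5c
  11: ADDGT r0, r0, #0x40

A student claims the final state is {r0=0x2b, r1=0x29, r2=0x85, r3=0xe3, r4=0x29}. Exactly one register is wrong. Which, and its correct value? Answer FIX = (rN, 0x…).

FIX = (r0, 0x09)

[0] flags=1000 → (cmp)
[1] flags=1000 LT?T → r0=0xf2
[2] flags=1000 VC?T → r0=0x09
[3] flags=1000 CS?F → skip
[4] flags=1010 → (cmp)
[5] flags=1010 CC?F → skip
[6] flags=1010 PL?F → skip
[7] flags=1010 MI?T → r2=0x85
[8] flags=1000 → (cmp)
[9] flags=1000 GE?F → skip
[10] flags=1000 LE?T → r1=0x29
[11] flags=1000 GT?F → skip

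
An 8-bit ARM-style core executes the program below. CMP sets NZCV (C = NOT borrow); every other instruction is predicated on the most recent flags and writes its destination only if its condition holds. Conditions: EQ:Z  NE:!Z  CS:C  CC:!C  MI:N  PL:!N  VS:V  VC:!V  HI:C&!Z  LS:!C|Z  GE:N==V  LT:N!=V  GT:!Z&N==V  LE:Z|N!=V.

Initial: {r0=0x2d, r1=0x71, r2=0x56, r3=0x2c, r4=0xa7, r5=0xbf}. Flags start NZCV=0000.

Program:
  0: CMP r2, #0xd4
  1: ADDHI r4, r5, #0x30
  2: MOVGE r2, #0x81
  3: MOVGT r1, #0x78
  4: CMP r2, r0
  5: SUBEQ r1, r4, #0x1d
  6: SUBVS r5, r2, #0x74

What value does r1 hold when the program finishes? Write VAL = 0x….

VAL = 0x78

[0] flags=1001 → (cmp)
[1] flags=1001 HI?F → skip
[2] flags=1001 GE?T → r2=0x81
[3] flags=1001 GT?T → r1=0x78
[4] flags=0011 → (cmp)
[5] flags=0011 EQ?F → skip
[6] flags=0011 VS?T → r5=0x0d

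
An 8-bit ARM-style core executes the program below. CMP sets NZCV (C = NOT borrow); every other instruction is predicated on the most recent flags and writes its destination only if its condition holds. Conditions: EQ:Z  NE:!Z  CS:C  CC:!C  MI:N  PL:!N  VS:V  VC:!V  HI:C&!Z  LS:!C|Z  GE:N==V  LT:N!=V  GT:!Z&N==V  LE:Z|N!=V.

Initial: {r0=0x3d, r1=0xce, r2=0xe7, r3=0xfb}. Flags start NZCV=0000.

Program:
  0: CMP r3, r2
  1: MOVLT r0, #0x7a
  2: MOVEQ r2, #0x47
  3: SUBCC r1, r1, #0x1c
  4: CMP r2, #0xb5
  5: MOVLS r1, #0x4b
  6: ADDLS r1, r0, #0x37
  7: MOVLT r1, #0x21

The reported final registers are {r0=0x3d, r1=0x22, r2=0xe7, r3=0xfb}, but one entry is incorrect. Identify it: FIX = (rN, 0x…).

0: ✓ CMP  NZCV=0010
1: · MOVLT
2: · MOVEQ
3: · SUBCC
4: ✓ CMP  NZCV=0010
5: · MOVLS
6: · ADDLS
7: · MOVLT

FIX = (r1, 0xce)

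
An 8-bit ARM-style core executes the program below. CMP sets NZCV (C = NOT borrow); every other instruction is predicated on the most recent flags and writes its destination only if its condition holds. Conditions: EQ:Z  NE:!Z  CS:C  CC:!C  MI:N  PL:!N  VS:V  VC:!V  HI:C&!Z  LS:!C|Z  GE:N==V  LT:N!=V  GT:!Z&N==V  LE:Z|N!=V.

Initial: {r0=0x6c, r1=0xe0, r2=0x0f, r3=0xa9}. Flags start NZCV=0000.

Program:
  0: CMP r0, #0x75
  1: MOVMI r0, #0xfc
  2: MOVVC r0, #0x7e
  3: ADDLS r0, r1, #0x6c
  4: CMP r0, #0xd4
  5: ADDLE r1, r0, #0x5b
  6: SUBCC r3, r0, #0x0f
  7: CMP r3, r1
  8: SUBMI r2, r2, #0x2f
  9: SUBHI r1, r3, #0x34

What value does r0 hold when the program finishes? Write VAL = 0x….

0: ✓ CMP  NZCV=1000
1: ✓ MOVMI  r0←0xfc
2: ✓ MOVVC  r0←0x7e
3: ✓ ADDLS  r0←0x4c
4: ✓ CMP  NZCV=0000
5: · ADDLE
6: ✓ SUBCC  r3←0x3d
7: ✓ CMP  NZCV=0000
8: · SUBMI
9: · SUBHI

VAL = 0x4c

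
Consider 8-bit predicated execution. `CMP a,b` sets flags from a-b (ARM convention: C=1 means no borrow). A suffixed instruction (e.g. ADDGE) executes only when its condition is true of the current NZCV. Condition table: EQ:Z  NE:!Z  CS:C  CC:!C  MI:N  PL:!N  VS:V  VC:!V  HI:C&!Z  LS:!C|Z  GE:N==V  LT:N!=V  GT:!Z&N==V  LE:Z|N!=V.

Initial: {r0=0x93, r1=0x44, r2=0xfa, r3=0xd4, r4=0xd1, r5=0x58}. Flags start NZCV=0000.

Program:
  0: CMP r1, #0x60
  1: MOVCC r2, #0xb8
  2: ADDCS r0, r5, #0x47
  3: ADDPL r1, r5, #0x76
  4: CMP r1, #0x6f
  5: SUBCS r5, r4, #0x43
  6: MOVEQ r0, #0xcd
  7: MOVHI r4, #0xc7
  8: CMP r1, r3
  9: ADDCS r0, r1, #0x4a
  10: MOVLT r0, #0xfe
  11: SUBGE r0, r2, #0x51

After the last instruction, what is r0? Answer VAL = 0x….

VAL = 0x67

[0] flags=1000 → (cmp)
[1] flags=1000 CC?T → r2=0xb8
[2] flags=1000 CS?F → skip
[3] flags=1000 PL?F → skip
[4] flags=1000 → (cmp)
[5] flags=1000 CS?F → skip
[6] flags=1000 EQ?F → skip
[7] flags=1000 HI?F → skip
[8] flags=0000 → (cmp)
[9] flags=0000 CS?F → skip
[10] flags=0000 LT?F → skip
[11] flags=0000 GE?T → r0=0x67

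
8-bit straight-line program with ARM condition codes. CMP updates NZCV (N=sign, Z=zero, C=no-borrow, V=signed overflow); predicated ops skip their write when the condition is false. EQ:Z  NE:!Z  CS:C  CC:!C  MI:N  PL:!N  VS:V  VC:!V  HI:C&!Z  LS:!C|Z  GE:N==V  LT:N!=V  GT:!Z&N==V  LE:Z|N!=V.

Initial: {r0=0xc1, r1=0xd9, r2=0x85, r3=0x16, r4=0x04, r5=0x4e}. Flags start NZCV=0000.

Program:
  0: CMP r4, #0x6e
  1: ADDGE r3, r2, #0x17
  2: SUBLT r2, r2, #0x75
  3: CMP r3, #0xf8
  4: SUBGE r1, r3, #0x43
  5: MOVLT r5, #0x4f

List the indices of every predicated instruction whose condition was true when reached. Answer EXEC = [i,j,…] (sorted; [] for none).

EXEC = [2,4]

[0] flags=1000 → (cmp)
[1] flags=1000 GE?F → skip
[2] flags=1000 LT?T → r2=0x10
[3] flags=0000 → (cmp)
[4] flags=0000 GE?T → r1=0xd3
[5] flags=0000 LT?F → skip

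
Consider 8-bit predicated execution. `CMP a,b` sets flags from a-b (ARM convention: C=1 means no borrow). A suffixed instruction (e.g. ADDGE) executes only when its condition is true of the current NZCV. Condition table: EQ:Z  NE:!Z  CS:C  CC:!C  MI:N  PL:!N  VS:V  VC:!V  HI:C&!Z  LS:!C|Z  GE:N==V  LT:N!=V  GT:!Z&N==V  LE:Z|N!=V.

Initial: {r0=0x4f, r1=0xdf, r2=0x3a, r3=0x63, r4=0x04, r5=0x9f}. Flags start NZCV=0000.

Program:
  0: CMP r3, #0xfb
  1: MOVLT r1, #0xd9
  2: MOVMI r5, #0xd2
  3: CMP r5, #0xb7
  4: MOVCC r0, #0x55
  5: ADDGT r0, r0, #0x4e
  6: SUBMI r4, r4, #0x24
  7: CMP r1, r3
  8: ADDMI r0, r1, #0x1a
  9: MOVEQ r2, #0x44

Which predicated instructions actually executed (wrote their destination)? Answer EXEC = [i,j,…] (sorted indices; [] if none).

EXEC = [4,6]

[0] flags=0000 → (cmp)
[1] flags=0000 LT?F → skip
[2] flags=0000 MI?F → skip
[3] flags=1000 → (cmp)
[4] flags=1000 CC?T → r0=0x55
[5] flags=1000 GT?F → skip
[6] flags=1000 MI?T → r4=0xe0
[7] flags=0011 → (cmp)
[8] flags=0011 MI?F → skip
[9] flags=0011 EQ?F → skip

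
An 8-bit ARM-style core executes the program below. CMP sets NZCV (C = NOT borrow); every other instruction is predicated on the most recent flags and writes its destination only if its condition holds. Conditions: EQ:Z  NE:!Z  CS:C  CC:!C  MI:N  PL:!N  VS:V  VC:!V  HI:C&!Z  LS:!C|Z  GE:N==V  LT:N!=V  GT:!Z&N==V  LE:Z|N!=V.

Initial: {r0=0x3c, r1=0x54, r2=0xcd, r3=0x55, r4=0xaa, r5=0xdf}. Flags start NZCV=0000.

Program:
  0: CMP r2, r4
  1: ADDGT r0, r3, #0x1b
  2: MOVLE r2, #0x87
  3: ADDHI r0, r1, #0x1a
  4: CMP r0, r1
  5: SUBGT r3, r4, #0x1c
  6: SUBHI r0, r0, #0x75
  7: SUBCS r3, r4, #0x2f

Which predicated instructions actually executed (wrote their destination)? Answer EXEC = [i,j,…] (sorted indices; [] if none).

EXEC = [1,3,5,6,7]

0: ✓ CMP  NZCV=0010
1: ✓ ADDGT  r0←0x70
2: · MOVLE
3: ✓ ADDHI  r0←0x6e
4: ✓ CMP  NZCV=0010
5: ✓ SUBGT  r3←0x8e
6: ✓ SUBHI  r0←0xf9
7: ✓ SUBCS  r3←0x7b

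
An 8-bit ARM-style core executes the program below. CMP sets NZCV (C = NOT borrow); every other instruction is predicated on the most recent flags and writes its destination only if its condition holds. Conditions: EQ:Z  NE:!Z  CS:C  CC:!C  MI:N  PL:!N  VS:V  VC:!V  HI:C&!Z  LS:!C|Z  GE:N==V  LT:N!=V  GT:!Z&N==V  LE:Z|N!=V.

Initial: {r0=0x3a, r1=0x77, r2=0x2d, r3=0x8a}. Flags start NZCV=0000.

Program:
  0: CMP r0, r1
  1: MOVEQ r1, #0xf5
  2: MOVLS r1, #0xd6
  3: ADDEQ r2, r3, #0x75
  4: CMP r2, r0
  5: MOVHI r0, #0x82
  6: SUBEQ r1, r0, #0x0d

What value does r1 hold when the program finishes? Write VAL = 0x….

0: ✓ CMP  NZCV=1000
1: · MOVEQ
2: ✓ MOVLS  r1←0xd6
3: · ADDEQ
4: ✓ CMP  NZCV=1000
5: · MOVHI
6: · SUBEQ

VAL = 0xd6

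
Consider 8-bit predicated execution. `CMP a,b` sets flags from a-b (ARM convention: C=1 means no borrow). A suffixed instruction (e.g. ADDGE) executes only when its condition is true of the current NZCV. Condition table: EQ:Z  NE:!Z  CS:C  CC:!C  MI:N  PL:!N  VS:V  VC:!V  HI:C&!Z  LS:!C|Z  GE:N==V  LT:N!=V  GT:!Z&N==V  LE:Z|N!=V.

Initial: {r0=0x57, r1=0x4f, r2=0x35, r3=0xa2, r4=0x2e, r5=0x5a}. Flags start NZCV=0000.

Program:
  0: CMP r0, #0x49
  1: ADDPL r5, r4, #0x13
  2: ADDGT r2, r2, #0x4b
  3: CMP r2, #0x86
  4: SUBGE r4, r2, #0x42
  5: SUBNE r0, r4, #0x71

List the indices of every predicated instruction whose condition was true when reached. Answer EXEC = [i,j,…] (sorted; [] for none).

[0] flags=0010 → (cmp)
[1] flags=0010 PL?T → r5=0x41
[2] flags=0010 GT?T → r2=0x80
[3] flags=1000 → (cmp)
[4] flags=1000 GE?F → skip
[5] flags=1000 NE?T → r0=0xbd

EXEC = [1,2,5]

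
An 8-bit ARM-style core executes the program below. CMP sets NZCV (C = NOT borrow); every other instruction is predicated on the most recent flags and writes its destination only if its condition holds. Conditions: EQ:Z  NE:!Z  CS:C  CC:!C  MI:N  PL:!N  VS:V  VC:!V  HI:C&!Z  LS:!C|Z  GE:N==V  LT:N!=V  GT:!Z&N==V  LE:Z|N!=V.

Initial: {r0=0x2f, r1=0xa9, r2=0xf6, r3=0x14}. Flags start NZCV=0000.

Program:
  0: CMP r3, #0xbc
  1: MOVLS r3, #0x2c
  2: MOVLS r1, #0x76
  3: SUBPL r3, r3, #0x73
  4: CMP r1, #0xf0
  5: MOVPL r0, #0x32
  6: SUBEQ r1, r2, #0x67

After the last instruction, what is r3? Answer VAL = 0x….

[0] flags=0000 → (cmp)
[1] flags=0000 LS?T → r3=0x2c
[2] flags=0000 LS?T → r1=0x76
[3] flags=0000 PL?T → r3=0xb9
[4] flags=1001 → (cmp)
[5] flags=1001 PL?F → skip
[6] flags=1001 EQ?F → skip

VAL = 0xb9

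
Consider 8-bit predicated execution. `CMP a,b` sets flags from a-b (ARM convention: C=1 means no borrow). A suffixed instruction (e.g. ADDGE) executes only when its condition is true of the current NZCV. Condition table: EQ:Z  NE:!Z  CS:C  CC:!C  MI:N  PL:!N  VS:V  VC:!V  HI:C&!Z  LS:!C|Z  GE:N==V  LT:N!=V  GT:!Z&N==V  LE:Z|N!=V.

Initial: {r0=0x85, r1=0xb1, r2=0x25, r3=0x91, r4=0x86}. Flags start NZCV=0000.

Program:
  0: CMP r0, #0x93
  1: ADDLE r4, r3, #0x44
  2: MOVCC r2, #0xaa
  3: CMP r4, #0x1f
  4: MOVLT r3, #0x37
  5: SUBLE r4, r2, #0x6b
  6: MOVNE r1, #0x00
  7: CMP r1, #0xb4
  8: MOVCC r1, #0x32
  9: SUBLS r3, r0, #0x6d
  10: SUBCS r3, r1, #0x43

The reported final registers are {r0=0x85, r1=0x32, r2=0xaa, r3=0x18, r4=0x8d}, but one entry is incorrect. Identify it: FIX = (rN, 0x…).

[0] flags=1000 → (cmp)
[1] flags=1000 LE?T → r4=0xd5
[2] flags=1000 CC?T → r2=0xaa
[3] flags=1010 → (cmp)
[4] flags=1010 LT?T → r3=0x37
[5] flags=1010 LE?T → r4=0x3f
[6] flags=1010 NE?T → r1=0x00
[7] flags=0000 → (cmp)
[8] flags=0000 CC?T → r1=0x32
[9] flags=0000 LS?T → r3=0x18
[10] flags=0000 CS?F → skip

FIX = (r4, 0x3f)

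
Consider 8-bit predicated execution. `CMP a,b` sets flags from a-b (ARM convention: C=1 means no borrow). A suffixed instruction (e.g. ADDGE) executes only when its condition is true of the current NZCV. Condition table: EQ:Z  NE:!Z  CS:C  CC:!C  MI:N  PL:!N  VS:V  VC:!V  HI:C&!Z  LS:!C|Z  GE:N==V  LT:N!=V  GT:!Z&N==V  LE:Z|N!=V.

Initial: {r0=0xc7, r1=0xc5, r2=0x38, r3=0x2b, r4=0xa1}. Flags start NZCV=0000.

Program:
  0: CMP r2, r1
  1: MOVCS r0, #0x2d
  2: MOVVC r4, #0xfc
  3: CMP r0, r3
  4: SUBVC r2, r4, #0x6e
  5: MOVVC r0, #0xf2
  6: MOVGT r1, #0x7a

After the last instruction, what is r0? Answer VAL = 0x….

VAL = 0xf2

0: ✓ CMP  NZCV=0000
1: · MOVCS
2: ✓ MOVVC  r4←0xfc
3: ✓ CMP  NZCV=1010
4: ✓ SUBVC  r2←0x8e
5: ✓ MOVVC  r0←0xf2
6: · MOVGT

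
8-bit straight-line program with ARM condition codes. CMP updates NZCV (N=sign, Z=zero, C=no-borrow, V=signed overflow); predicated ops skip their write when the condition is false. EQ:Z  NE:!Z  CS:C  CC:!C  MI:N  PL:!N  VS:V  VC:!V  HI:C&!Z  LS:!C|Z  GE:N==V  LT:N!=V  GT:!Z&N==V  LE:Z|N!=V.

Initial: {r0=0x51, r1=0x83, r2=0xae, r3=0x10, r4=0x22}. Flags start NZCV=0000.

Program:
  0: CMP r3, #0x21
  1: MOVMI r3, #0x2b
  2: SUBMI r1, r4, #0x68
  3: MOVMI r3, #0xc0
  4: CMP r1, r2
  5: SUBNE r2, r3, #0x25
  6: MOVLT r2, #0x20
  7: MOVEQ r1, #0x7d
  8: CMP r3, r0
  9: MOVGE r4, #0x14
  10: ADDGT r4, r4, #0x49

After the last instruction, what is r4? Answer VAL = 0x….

0: ✓ CMP  NZCV=1000
1: ✓ MOVMI  r3←0x2b
2: ✓ SUBMI  r1←0xba
3: ✓ MOVMI  r3←0xc0
4: ✓ CMP  NZCV=0010
5: ✓ SUBNE  r2←0x9b
6: · MOVLT
7: · MOVEQ
8: ✓ CMP  NZCV=0011
9: · MOVGE
10: · ADDGT

VAL = 0x22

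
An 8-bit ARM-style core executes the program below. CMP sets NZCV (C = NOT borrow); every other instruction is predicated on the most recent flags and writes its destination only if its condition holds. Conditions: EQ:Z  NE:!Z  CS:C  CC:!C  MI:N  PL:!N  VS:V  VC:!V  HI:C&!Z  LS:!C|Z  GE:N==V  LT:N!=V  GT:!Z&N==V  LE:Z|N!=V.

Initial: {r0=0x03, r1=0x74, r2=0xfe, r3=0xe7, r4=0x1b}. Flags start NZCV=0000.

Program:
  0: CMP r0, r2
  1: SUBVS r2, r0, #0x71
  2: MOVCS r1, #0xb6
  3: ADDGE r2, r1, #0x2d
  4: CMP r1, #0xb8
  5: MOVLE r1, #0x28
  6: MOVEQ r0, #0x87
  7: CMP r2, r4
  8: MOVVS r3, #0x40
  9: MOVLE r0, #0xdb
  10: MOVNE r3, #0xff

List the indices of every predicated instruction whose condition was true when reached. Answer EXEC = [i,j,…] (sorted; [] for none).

EXEC = [3,9,10]

0: ✓ CMP  NZCV=0000
1: · SUBVS
2: · MOVCS
3: ✓ ADDGE  r2←0xa1
4: ✓ CMP  NZCV=1001
5: · MOVLE
6: · MOVEQ
7: ✓ CMP  NZCV=1010
8: · MOVVS
9: ✓ MOVLE  r0←0xdb
10: ✓ MOVNE  r3←0xff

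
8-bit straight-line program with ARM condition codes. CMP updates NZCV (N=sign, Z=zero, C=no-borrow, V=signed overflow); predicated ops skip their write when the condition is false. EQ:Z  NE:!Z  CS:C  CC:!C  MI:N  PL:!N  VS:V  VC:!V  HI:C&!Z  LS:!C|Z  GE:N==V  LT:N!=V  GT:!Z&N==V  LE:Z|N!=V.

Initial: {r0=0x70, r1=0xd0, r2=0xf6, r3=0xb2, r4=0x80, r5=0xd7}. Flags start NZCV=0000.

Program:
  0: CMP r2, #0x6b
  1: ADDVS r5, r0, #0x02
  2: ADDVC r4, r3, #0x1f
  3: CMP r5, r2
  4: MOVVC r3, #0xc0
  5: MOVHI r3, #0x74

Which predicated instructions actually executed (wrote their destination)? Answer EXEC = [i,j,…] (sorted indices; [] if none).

0: ✓ CMP  NZCV=1010
1: · ADDVS
2: ✓ ADDVC  r4←0xd1
3: ✓ CMP  NZCV=1000
4: ✓ MOVVC  r3←0xc0
5: · MOVHI

EXEC = [2,4]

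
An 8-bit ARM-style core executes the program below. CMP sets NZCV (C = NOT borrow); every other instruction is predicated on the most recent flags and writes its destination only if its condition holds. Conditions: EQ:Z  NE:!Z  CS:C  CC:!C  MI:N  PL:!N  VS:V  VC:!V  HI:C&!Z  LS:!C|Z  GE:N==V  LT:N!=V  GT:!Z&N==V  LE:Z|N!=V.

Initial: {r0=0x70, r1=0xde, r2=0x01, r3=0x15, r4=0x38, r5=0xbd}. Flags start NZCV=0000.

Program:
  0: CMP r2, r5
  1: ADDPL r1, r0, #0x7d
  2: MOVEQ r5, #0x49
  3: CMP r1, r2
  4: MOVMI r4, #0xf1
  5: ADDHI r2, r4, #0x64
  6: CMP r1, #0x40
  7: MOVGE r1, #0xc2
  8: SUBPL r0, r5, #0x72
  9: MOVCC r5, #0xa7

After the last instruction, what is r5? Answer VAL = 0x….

0: ✓ CMP  NZCV=0000
1: ✓ ADDPL  r1←0xed
2: · MOVEQ
3: ✓ CMP  NZCV=1010
4: ✓ MOVMI  r4←0xf1
5: ✓ ADDHI  r2←0x55
6: ✓ CMP  NZCV=1010
7: · MOVGE
8: · SUBPL
9: · MOVCC

VAL = 0xbd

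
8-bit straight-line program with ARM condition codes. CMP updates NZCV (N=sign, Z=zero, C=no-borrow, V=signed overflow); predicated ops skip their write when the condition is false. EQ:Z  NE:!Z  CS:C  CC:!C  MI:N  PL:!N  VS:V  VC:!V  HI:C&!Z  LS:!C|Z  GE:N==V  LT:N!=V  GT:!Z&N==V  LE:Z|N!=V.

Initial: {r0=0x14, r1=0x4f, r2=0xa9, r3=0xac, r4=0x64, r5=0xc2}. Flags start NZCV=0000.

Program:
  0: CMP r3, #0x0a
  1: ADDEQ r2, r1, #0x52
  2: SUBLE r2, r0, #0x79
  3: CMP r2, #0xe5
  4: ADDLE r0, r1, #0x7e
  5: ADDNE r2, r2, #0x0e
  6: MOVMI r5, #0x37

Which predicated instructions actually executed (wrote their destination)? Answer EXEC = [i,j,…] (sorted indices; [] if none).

0: ✓ CMP  NZCV=1010
1: · ADDEQ
2: ✓ SUBLE  r2←0x9b
3: ✓ CMP  NZCV=1000
4: ✓ ADDLE  r0←0xcd
5: ✓ ADDNE  r2←0xa9
6: ✓ MOVMI  r5←0x37

EXEC = [2,4,5,6]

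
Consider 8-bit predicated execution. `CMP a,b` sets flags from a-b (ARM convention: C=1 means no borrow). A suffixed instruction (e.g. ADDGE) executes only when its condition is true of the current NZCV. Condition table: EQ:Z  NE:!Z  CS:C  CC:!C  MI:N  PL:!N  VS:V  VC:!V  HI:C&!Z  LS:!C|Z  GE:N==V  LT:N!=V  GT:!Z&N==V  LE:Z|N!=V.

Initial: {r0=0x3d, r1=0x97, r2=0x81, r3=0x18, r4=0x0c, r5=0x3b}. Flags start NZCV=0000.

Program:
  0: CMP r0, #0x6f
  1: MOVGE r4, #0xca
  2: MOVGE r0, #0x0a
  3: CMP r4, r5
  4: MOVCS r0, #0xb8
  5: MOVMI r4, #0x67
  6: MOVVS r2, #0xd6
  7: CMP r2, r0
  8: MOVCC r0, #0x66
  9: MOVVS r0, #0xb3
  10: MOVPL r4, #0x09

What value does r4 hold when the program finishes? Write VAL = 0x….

VAL = 0x09

[0] flags=1000 → (cmp)
[1] flags=1000 GE?F → skip
[2] flags=1000 GE?F → skip
[3] flags=1000 → (cmp)
[4] flags=1000 CS?F → skip
[5] flags=1000 MI?T → r4=0x67
[6] flags=1000 VS?F → skip
[7] flags=0011 → (cmp)
[8] flags=0011 CC?F → skip
[9] flags=0011 VS?T → r0=0xb3
[10] flags=0011 PL?T → r4=0x09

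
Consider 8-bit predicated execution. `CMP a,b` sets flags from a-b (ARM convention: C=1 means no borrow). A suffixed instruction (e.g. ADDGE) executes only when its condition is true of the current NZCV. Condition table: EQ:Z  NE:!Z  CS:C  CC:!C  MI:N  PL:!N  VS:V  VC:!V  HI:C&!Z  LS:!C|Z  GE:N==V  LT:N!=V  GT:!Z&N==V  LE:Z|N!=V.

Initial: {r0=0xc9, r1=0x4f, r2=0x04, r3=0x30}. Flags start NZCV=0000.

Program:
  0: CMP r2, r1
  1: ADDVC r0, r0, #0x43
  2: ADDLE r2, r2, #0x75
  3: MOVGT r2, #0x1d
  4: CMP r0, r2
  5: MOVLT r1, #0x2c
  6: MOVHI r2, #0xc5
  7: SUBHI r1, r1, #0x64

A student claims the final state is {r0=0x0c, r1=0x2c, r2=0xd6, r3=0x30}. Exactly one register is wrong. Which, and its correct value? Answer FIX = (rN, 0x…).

FIX = (r2, 0x79)

0: ✓ CMP  NZCV=1000
1: ✓ ADDVC  r0←0x0c
2: ✓ ADDLE  r2←0x79
3: · MOVGT
4: ✓ CMP  NZCV=1000
5: ✓ MOVLT  r1←0x2c
6: · MOVHI
7: · SUBHI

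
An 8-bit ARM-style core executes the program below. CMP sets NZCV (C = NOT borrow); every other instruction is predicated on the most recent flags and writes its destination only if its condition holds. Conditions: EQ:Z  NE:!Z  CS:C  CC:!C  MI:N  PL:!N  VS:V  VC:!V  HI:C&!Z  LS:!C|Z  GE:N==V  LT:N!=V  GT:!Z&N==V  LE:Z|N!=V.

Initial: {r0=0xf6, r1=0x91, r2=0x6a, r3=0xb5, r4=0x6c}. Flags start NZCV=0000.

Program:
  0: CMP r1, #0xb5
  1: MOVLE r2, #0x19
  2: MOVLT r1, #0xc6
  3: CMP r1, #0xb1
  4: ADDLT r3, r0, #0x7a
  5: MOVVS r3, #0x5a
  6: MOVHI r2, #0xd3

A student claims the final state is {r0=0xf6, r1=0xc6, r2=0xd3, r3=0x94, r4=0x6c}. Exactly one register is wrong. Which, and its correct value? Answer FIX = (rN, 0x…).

0: ✓ CMP  NZCV=1000
1: ✓ MOVLE  r2←0x19
2: ✓ MOVLT  r1←0xc6
3: ✓ CMP  NZCV=0010
4: · ADDLT
5: · MOVVS
6: ✓ MOVHI  r2←0xd3

FIX = (r3, 0xb5)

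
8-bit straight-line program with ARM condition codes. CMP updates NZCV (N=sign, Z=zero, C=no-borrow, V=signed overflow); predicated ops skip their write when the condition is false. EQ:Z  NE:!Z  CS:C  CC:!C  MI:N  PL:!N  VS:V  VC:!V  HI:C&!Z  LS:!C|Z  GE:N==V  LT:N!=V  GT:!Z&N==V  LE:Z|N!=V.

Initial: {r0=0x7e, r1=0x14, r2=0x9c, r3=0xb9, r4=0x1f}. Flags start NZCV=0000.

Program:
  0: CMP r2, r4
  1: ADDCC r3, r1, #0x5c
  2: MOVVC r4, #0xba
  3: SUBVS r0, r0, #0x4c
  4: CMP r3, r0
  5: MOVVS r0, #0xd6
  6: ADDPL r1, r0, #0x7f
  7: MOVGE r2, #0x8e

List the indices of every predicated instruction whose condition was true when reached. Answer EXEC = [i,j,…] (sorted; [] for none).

[0] flags=0011 → (cmp)
[1] flags=0011 CC?F → skip
[2] flags=0011 VC?F → skip
[3] flags=0011 VS?T → r0=0x32
[4] flags=1010 → (cmp)
[5] flags=1010 VS?F → skip
[6] flags=1010 PL?F → skip
[7] flags=1010 GE?F → skip

EXEC = [3]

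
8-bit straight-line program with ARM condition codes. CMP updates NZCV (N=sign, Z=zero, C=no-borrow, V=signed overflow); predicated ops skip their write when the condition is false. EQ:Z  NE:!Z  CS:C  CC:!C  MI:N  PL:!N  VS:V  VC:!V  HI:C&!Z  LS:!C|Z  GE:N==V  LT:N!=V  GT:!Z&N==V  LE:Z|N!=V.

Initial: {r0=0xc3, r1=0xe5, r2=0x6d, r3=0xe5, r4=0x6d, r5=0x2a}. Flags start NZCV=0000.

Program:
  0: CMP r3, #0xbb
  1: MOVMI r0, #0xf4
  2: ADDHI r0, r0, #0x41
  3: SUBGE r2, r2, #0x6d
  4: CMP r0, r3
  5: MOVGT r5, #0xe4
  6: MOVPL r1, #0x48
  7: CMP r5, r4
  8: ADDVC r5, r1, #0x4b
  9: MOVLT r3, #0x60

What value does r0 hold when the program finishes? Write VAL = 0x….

[0] flags=0010 → (cmp)
[1] flags=0010 MI?F → skip
[2] flags=0010 HI?T → r0=0x04
[3] flags=0010 GE?T → r2=0x00
[4] flags=0000 → (cmp)
[5] flags=0000 GT?T → r5=0xe4
[6] flags=0000 PL?T → r1=0x48
[7] flags=0011 → (cmp)
[8] flags=0011 VC?F → skip
[9] flags=0011 LT?T → r3=0x60

VAL = 0x04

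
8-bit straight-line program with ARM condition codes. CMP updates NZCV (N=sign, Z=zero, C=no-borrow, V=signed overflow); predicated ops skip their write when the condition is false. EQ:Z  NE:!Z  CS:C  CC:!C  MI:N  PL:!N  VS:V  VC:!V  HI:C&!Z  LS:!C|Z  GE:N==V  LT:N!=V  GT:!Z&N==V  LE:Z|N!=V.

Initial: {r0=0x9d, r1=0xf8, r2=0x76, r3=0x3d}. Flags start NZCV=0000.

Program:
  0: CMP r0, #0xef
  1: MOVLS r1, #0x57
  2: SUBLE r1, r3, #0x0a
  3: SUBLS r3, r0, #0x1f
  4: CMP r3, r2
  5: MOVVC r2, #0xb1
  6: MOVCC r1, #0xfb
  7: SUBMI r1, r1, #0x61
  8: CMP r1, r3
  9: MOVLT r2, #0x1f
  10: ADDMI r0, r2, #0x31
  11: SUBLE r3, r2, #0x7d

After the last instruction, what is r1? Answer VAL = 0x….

[0] flags=1000 → (cmp)
[1] flags=1000 LS?T → r1=0x57
[2] flags=1000 LE?T → r1=0x33
[3] flags=1000 LS?T → r3=0x7e
[4] flags=0010 → (cmp)
[5] flags=0010 VC?T → r2=0xb1
[6] flags=0010 CC?F → skip
[7] flags=0010 MI?F → skip
[8] flags=1000 → (cmp)
[9] flags=1000 LT?T → r2=0x1f
[10] flags=1000 MI?T → r0=0x50
[11] flags=1000 LE?T → r3=0xa2

VAL = 0x33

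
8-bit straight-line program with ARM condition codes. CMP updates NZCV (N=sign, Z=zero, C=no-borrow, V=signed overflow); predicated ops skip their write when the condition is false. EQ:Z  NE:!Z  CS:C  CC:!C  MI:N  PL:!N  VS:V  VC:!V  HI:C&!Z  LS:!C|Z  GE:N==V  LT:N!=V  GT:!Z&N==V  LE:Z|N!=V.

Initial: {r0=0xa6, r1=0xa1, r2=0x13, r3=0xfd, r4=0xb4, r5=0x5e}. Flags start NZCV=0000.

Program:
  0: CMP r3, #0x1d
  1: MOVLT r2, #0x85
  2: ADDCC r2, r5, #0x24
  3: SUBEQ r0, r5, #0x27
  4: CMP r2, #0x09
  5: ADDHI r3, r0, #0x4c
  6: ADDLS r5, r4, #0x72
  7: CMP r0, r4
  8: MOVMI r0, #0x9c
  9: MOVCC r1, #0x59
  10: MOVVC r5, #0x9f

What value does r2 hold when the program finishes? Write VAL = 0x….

[0] flags=1010 → (cmp)
[1] flags=1010 LT?T → r2=0x85
[2] flags=1010 CC?F → skip
[3] flags=1010 EQ?F → skip
[4] flags=0011 → (cmp)
[5] flags=0011 HI?T → r3=0xf2
[6] flags=0011 LS?F → skip
[7] flags=1000 → (cmp)
[8] flags=1000 MI?T → r0=0x9c
[9] flags=1000 CC?T → r1=0x59
[10] flags=1000 VC?T → r5=0x9f

VAL = 0x85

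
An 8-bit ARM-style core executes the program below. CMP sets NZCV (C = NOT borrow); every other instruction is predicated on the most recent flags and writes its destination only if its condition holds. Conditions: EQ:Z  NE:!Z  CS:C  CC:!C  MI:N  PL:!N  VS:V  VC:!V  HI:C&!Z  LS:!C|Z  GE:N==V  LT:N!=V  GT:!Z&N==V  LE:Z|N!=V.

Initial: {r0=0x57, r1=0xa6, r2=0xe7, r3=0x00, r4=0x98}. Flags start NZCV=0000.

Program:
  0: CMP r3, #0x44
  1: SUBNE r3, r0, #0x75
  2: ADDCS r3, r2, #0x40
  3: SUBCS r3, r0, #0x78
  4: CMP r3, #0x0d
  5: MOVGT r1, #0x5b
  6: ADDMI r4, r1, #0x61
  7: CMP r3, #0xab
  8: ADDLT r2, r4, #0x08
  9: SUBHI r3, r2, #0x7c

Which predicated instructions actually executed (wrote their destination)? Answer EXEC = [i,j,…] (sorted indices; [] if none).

EXEC = [1,6,9]

[0] flags=1000 → (cmp)
[1] flags=1000 NE?T → r3=0xe2
[2] flags=1000 CS?F → skip
[3] flags=1000 CS?F → skip
[4] flags=1010 → (cmp)
[5] flags=1010 GT?F → skip
[6] flags=1010 MI?T → r4=0x07
[7] flags=0010 → (cmp)
[8] flags=0010 LT?F → skip
[9] flags=0010 HI?T → r3=0x6b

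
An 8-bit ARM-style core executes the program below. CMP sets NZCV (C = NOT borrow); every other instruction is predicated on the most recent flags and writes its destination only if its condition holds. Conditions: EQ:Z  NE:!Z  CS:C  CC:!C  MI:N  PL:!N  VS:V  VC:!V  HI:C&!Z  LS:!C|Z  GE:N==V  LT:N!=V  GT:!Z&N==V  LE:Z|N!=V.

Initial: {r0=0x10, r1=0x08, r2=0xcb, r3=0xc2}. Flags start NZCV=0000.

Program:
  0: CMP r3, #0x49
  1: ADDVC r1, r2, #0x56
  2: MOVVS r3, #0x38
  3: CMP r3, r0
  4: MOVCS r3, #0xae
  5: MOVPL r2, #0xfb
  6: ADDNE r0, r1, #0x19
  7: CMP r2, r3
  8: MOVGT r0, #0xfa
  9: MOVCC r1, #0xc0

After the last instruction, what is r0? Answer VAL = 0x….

VAL = 0xfa

0: ✓ CMP  NZCV=0011
1: · ADDVC
2: ✓ MOVVS  r3←0x38
3: ✓ CMP  NZCV=0010
4: ✓ MOVCS  r3←0xae
5: ✓ MOVPL  r2←0xfb
6: ✓ ADDNE  r0←0x21
7: ✓ CMP  NZCV=0010
8: ✓ MOVGT  r0←0xfa
9: · MOVCC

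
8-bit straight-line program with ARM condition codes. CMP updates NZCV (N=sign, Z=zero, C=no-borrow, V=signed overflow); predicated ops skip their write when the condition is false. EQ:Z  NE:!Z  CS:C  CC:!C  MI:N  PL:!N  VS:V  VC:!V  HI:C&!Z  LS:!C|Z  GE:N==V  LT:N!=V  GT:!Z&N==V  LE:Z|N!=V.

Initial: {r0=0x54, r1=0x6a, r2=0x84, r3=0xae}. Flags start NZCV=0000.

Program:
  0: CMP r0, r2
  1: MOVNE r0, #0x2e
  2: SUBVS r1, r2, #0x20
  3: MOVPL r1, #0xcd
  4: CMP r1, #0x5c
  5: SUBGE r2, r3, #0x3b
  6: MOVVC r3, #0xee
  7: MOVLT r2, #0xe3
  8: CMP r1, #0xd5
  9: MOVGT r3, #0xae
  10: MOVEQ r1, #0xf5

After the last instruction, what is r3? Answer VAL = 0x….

[0] flags=1001 → (cmp)
[1] flags=1001 NE?T → r0=0x2e
[2] flags=1001 VS?T → r1=0x64
[3] flags=1001 PL?F → skip
[4] flags=0010 → (cmp)
[5] flags=0010 GE?T → r2=0x73
[6] flags=0010 VC?T → r3=0xee
[7] flags=0010 LT?F → skip
[8] flags=1001 → (cmp)
[9] flags=1001 GT?T → r3=0xae
[10] flags=1001 EQ?F → skip

VAL = 0xae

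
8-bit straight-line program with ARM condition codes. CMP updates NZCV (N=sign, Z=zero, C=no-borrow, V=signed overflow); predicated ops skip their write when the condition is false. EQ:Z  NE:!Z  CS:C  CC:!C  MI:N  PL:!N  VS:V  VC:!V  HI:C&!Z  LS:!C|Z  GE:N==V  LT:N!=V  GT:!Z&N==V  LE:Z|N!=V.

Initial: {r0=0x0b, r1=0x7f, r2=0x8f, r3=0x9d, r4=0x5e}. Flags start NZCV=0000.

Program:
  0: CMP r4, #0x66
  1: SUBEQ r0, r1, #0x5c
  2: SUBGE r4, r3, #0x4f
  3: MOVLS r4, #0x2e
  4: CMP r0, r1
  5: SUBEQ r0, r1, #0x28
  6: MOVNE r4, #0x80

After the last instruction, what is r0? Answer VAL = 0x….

0: ✓ CMP  NZCV=1000
1: · SUBEQ
2: · SUBGE
3: ✓ MOVLS  r4←0x2e
4: ✓ CMP  NZCV=1000
5: · SUBEQ
6: ✓ MOVNE  r4←0x80

VAL = 0x0b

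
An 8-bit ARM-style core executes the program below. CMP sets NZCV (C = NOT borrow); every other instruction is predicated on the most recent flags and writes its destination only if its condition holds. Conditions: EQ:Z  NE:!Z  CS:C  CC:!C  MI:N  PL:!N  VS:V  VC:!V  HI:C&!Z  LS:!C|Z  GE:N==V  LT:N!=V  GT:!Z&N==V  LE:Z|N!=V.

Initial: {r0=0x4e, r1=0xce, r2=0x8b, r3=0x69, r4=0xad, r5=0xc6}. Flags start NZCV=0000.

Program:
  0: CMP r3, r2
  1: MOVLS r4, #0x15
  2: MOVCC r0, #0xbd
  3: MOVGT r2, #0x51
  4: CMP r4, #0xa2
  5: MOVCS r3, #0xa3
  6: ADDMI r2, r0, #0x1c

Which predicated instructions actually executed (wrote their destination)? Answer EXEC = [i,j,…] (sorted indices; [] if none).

[0] flags=1001 → (cmp)
[1] flags=1001 LS?T → r4=0x15
[2] flags=1001 CC?T → r0=0xbd
[3] flags=1001 GT?T → r2=0x51
[4] flags=0000 → (cmp)
[5] flags=0000 CS?F → skip
[6] flags=0000 MI?F → skip

EXEC = [1,2,3]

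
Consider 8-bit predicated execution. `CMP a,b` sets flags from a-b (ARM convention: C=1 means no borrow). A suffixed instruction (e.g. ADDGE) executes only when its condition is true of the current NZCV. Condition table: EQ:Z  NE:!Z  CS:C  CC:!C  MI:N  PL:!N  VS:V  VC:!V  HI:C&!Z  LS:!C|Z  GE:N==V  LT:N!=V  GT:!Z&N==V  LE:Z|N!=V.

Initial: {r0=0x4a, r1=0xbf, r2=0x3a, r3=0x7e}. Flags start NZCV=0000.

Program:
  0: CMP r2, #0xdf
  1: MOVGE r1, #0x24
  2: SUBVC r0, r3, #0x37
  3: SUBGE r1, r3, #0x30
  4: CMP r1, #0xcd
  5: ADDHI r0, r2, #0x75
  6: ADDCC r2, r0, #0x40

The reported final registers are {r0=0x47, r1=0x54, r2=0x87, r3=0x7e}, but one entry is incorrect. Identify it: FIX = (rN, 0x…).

[0] flags=0000 → (cmp)
[1] flags=0000 GE?T → r1=0x24
[2] flags=0000 VC?T → r0=0x47
[3] flags=0000 GE?T → r1=0x4e
[4] flags=1001 → (cmp)
[5] flags=1001 HI?F → skip
[6] flags=1001 CC?T → r2=0x87

FIX = (r1, 0x4e)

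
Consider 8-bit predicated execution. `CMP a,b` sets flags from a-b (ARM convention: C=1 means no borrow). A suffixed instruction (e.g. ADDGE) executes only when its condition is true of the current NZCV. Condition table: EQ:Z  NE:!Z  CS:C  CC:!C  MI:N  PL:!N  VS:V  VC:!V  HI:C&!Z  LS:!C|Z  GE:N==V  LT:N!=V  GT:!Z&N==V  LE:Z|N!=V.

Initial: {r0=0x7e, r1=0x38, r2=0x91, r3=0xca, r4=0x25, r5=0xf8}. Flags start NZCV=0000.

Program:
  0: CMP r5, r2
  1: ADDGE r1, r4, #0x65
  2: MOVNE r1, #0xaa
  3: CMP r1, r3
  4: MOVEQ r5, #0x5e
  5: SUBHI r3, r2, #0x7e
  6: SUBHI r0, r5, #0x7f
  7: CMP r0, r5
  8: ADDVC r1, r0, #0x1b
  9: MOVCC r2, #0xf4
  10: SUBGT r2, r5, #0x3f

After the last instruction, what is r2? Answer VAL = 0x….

VAL = 0xb9

[0] flags=0010 → (cmp)
[1] flags=0010 GE?T → r1=0x8a
[2] flags=0010 NE?T → r1=0xaa
[3] flags=1000 → (cmp)
[4] flags=1000 EQ?F → skip
[5] flags=1000 HI?F → skip
[6] flags=1000 HI?F → skip
[7] flags=1001 → (cmp)
[8] flags=1001 VC?F → skip
[9] flags=1001 CC?T → r2=0xf4
[10] flags=1001 GT?T → r2=0xb9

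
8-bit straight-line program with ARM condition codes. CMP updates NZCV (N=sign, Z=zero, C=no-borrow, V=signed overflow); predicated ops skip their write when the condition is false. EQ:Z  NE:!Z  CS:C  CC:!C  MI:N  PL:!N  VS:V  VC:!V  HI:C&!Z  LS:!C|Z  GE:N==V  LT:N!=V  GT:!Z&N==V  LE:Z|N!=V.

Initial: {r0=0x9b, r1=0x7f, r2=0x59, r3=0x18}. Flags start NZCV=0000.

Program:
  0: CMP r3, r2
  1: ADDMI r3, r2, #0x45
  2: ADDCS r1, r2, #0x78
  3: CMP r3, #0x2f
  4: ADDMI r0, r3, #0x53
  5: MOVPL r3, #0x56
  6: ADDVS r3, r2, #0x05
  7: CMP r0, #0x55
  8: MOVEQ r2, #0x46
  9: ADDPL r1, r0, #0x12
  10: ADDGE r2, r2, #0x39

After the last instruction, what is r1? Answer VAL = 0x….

VAL = 0xad

[0] flags=1000 → (cmp)
[1] flags=1000 MI?T → r3=0x9e
[2] flags=1000 CS?F → skip
[3] flags=0011 → (cmp)
[4] flags=0011 MI?F → skip
[5] flags=0011 PL?T → r3=0x56
[6] flags=0011 VS?T → r3=0x5e
[7] flags=0011 → (cmp)
[8] flags=0011 EQ?F → skip
[9] flags=0011 PL?T → r1=0xad
[10] flags=0011 GE?F → skip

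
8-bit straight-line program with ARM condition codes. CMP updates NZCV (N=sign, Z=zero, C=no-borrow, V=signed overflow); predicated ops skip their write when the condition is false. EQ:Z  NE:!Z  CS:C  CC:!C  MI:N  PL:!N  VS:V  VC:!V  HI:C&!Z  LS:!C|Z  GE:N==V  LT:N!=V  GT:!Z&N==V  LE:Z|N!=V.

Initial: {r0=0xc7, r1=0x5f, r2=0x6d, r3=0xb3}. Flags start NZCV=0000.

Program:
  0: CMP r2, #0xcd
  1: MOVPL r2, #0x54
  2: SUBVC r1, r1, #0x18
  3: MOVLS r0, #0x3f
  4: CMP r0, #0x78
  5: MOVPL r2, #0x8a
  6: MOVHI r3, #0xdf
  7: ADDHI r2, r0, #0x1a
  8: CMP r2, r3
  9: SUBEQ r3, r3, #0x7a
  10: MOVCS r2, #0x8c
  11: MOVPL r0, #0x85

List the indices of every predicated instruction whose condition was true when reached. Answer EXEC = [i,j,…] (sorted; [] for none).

EXEC = [3]

0: ✓ CMP  NZCV=1001
1: · MOVPL
2: · SUBVC
3: ✓ MOVLS  r0←0x3f
4: ✓ CMP  NZCV=1000
5: · MOVPL
6: · MOVHI
7: · ADDHI
8: ✓ CMP  NZCV=1001
9: · SUBEQ
10: · MOVCS
11: · MOVPL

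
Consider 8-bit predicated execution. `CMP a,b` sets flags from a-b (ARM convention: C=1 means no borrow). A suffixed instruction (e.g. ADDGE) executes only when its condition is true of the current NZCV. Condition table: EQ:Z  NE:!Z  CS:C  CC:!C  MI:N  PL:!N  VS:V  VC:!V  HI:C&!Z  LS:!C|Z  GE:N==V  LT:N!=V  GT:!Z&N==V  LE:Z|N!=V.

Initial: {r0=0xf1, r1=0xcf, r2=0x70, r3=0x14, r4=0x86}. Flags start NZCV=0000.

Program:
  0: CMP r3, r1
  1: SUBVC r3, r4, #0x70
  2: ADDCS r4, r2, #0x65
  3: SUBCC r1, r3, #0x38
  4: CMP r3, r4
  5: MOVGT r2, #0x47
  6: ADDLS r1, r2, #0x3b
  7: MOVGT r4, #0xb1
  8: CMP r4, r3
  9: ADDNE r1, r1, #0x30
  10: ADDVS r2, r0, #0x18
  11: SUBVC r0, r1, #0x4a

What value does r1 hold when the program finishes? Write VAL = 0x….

VAL = 0xb2

0: ✓ CMP  NZCV=0000
1: ✓ SUBVC  r3←0x16
2: · ADDCS
3: ✓ SUBCC  r1←0xde
4: ✓ CMP  NZCV=1001
5: ✓ MOVGT  r2←0x47
6: ✓ ADDLS  r1←0x82
7: ✓ MOVGT  r4←0xb1
8: ✓ CMP  NZCV=1010
9: ✓ ADDNE  r1←0xb2
10: · ADDVS
11: ✓ SUBVC  r0←0x68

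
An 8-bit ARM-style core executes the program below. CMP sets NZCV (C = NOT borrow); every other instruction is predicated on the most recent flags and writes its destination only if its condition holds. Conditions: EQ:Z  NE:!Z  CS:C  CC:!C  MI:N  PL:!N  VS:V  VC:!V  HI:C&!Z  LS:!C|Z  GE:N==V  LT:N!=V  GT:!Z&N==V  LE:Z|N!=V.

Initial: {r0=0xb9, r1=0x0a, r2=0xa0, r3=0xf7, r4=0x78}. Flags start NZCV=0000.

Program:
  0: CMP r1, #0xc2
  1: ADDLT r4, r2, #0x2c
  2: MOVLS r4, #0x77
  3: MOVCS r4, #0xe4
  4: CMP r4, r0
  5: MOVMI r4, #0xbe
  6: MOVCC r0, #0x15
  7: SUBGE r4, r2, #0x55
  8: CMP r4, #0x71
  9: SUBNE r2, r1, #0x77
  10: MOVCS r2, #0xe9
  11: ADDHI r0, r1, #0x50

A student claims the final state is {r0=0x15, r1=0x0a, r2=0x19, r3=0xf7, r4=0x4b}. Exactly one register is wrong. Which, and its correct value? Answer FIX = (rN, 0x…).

FIX = (r2, 0x93)

[0] flags=0000 → (cmp)
[1] flags=0000 LT?F → skip
[2] flags=0000 LS?T → r4=0x77
[3] flags=0000 CS?F → skip
[4] flags=1001 → (cmp)
[5] flags=1001 MI?T → r4=0xbe
[6] flags=1001 CC?T → r0=0x15
[7] flags=1001 GE?T → r4=0x4b
[8] flags=1000 → (cmp)
[9] flags=1000 NE?T → r2=0x93
[10] flags=1000 CS?F → skip
[11] flags=1000 HI?F → skip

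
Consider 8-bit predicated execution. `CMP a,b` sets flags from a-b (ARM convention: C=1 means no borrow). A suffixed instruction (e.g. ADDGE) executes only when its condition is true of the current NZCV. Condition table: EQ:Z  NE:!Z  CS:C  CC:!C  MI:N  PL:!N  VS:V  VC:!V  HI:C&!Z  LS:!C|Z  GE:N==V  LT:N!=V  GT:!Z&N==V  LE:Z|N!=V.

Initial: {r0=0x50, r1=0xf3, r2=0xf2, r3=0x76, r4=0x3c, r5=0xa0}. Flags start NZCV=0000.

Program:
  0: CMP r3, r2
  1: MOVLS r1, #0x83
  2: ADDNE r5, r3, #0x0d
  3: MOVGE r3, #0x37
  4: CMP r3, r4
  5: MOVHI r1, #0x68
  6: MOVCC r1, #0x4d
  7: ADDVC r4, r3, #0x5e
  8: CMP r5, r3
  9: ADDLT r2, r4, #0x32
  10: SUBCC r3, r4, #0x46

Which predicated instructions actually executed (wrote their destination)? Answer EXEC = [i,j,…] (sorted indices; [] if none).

EXEC = [1,2,3,6,7,9]

0: ✓ CMP  NZCV=1001
1: ✓ MOVLS  r1←0x83
2: ✓ ADDNE  r5←0x83
3: ✓ MOVGE  r3←0x37
4: ✓ CMP  NZCV=1000
5: · MOVHI
6: ✓ MOVCC  r1←0x4d
7: ✓ ADDVC  r4←0x95
8: ✓ CMP  NZCV=0011
9: ✓ ADDLT  r2←0xc7
10: · SUBCC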